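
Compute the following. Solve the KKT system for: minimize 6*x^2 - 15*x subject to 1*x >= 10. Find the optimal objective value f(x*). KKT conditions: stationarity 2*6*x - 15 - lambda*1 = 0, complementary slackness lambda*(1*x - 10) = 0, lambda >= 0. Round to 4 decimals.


Step 1: Try lambda = 0 (constraint inactive).
x_unc = 15/(2*6) = 1.25
Check: 1*1.25 = 1.25 < 10 -- violated!
Step 2: Constraint must be active: 1*x = 10
x* = 10/1 = 10.0
lambda = (2*6*10.0 - 15)/1 = 105.0
Step 3: Compute optimal value.
f(x*) = 6*10.0^2 - 15*10.0 = 450.0


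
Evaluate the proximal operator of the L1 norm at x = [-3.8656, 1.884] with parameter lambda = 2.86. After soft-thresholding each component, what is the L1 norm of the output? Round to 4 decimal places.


Soft-thresholding with lambda = 2.86:
prox(-3.8656) = sign(-3.8656)*max(|-3.8656| - 2.86, 0) = -1.0056
prox(1.884) = sign(1.884)*max(|1.884| - 2.86, 0) = 0.0
prox(x) = [-1.0056, 0.0]
||prox(x)||_1 = 1.0056 + 0.0 = 1.0056


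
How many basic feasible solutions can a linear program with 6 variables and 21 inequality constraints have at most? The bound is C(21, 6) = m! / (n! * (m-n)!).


Each vertex corresponds to some choice of n active constraints out of m, so the number of vertices is at most C(m, n) = m! / (n!(m-n)!).
m = 21, n = 6
Numerator: 21 * 20 * 19 * 18 * 17 * 16
Denominator: 6! = 720
C(21, 6) = 54264


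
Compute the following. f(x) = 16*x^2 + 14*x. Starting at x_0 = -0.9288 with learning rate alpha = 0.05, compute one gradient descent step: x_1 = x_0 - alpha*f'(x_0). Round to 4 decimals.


We compute the gradient at x_0 and apply the update.
f'(x) = 32*x + 14
f'(-0.9288) = 32*-0.9288 + 14 = -15.7216
x_1 = -0.9288 - 0.05*-15.7216 = -0.1427


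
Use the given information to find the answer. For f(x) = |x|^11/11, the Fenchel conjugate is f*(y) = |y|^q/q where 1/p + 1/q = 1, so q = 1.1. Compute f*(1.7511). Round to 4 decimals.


The conjugate exponent q satisfies 1/p + 1/q = 1.
p = 11, so q = 11/(11 - 1) = 1.1
|y|^q = 1.7511^1.1 = 1.852
f*(1.7511) = 1.852 / 1.1 = 1.6836


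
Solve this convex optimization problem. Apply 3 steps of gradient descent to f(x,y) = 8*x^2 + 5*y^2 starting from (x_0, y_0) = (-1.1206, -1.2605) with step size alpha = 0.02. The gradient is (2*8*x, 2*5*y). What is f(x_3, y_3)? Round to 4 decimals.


Gradient descent on f(x,y) = 8*x^2 + 5*y^2.
Starting point: (-1.1206, -1.2605), alpha = 0.02
Step 1: grad_x = 2*8*-1.1206 = -17.9296, grad_y = 2*5*-1.2605 = -12.605
  x_1 = -1.1206 - 0.02*-17.9296 = -0.762
  y_1 = -1.2605 - 0.02*-12.605 = -1.0084
Step 2: grad_x = 2*8*-0.762 = -12.1921, grad_y = 2*5*-1.0084 = -10.084
  x_2 = -0.762 - 0.02*-12.1921 = -0.5182
  y_2 = -1.0084 - 0.02*-10.084 = -0.8067
Step 3: grad_x = 2*8*-0.5182 = -8.2906, grad_y = 2*5*-0.8067 = -8.0672
  x_3 = -0.5182 - 0.02*-8.2906 = -0.3524
  y_3 = -0.8067 - 0.02*-8.0672 = -0.6454
f(-0.3524, -0.6454) = 8*(-0.3524)^2 + 5*(-0.6454)^2 = 3.0758


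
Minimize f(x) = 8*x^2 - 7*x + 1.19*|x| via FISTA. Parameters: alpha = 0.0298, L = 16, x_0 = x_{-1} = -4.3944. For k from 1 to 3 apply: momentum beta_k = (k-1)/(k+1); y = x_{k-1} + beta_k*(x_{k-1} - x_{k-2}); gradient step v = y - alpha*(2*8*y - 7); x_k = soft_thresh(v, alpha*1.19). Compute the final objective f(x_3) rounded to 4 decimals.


FISTA on f(x) = 8*x^2 - 7*x + 1.19*|x|
L = 16, alpha = 0.0298
Iteration 1: beta = 0.0, y = -4.3944 + 0.0*(-4.3944 + 4.3944) = -4.3944
  grad(y) = -77.3104, v = y - alpha*grad = -2.0906
  prox(v) = soft_thresh(-2.0906, 0.0355) = -2.0551
Iteration 2: beta = 0.3333, y = -2.0551 + 0.3333*(-2.0551 + 4.3944) = -1.2753
  grad(y) = -27.4051, v = y - alpha*grad = -0.4586
  prox(v) = soft_thresh(-0.4586, 0.0355) = -0.4232
Iteration 3: beta = 0.5, y = -0.4232 + 0.5*(-0.4232 + 2.0551) = 0.3928
  grad(y) = -0.7157, v = y - alpha*grad = 0.4141
  prox(v) = soft_thresh(0.4141, 0.0355) = 0.3786
f(x_3) = 8*0.3786^2 - 7*0.3786 + 1.19*|0.3786| = -1.053


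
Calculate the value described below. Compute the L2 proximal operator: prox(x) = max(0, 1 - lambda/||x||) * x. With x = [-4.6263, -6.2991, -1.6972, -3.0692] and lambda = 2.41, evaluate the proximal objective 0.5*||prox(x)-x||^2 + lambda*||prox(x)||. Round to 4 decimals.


Step 1: Compute ||x||.
||x|| = 8.5663
Step 2: Compute scaling factor.
scale = max(0, 1 - 2.41/8.5663) = 0.7187
Step 3: prox(x) = [-3.3248, -4.5269, -1.2197, -2.2057]
||prox(x)|| = 6.1563
Step 4: Proximal objective.
0.5*||prox-x||^2 = 2.9041
lambda*||prox|| = 14.8367
Total = 17.7408


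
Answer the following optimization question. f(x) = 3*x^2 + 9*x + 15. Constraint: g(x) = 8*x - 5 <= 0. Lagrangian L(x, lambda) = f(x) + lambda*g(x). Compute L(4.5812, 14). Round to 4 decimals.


Step 1: Evaluate f(x).
f(4.5812) = 3*4.5812^2 + 9*4.5812 + 15 = 119.193
Step 2: Evaluate g(x).
g(4.5812) = 8*4.5812 - 5 = 31.6496
Step 3: Compute Lagrangian.
L = 119.193 + 14*31.6496 = 562.2874


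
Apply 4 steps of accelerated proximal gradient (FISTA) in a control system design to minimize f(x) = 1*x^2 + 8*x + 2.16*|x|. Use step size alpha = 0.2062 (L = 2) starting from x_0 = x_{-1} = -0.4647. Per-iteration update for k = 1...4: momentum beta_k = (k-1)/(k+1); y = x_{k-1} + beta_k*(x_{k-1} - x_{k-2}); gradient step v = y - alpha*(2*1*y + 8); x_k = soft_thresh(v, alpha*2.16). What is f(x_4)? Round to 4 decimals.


FISTA on f(x) = 1*x^2 + 8*x + 2.16*|x|
L = 2, alpha = 0.2062
Iteration 1: beta = 0.0, y = -0.4647 + 0.0*(-0.4647 + 0.4647) = -0.4647
  grad(y) = 7.0706, v = y - alpha*grad = -1.9227
  prox(v) = soft_thresh(-1.9227, 0.4454) = -1.4773
Iteration 2: beta = 0.3333, y = -1.4773 + 0.3333*(-1.4773 + 0.4647) = -1.8148
  grad(y) = 4.3704, v = y - alpha*grad = -2.716
  prox(v) = soft_thresh(-2.716, 0.4454) = -2.2706
Iteration 3: beta = 0.5, y = -2.2706 + 0.5*(-2.2706 + 1.4773) = -2.6672
  grad(y) = 2.6655, v = y - alpha*grad = -3.2169
  prox(v) = soft_thresh(-3.2169, 0.4454) = -2.7715
Iteration 4: beta = 0.6, y = -2.7715 + 0.6*(-2.7715 + 2.2706) = -3.072
  grad(y) = 1.856, v = y - alpha*grad = -3.4547
  prox(v) = soft_thresh(-3.4547, 0.4454) = -3.0093
f(x_4) = 1*(-3.0093)^2 + 8*(-3.0093) + 2.16*|-3.0093| = -8.5184


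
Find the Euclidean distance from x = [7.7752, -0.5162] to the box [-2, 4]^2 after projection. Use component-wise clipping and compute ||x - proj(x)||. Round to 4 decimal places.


Project each component onto [-2, 4].
clip(7.7752) = 4.0, clip(-0.5162) = -0.5162
Projection = [4.0, -0.5162]
Squared diffs: [14.2521, 0.0]
Distance = sqrt(14.2521) = 3.7752


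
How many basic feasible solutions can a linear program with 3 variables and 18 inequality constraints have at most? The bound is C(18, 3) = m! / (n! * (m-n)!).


Each vertex corresponds to some choice of n active constraints out of m, so the number of vertices is at most C(m, n) = m! / (n!(m-n)!).
m = 18, n = 3
Numerator: 18 * 17 * 16
Denominator: 3! = 6
C(18, 3) = 816


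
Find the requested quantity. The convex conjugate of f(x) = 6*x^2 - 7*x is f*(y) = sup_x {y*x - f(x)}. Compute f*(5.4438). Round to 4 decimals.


f*(y) = sup_x {y*x - a*x^2 - b*x} = sup_x {(y-b)*x - a*x^2}
FOC: (y - b) - 2a*x = 0 => x* = (y - b)/(2a)
x* = (5.4438 + 7)/(2*6) = 1.037
f*(5.4438) = (y-b)^2/(4a) = (5.4438 + 7)^2/(4*6)
= 154.8482/24 = 6.452


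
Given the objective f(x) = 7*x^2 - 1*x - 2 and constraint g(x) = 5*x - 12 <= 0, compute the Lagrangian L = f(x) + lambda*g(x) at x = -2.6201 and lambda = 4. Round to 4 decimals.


Step 1: Evaluate f(x).
f(-2.6201) = 7*(-2.6201)^2 - 1*(-2.6201) - 2 = 48.6746
Step 2: Evaluate g(x).
g(-2.6201) = 5*-2.6201 - 12 = -25.1005
Step 3: Compute Lagrangian.
L = 48.6746 + 4*-25.1005 = -51.7274


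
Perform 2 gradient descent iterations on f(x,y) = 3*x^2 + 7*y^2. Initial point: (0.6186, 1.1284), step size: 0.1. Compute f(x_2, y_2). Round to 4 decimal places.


Gradient descent on f(x,y) = 3*x^2 + 7*y^2.
Starting point: (0.6186, 1.1284), alpha = 0.1
Step 1: grad_x = 2*3*0.6186 = 3.7116, grad_y = 2*7*1.1284 = 15.7976
  x_1 = 0.6186 - 0.1*3.7116 = 0.2474
  y_1 = 1.1284 - 0.1*15.7976 = -0.4514
Step 2: grad_x = 2*3*0.2474 = 1.4846, grad_y = 2*7*-0.4514 = -6.319
  x_2 = 0.2474 - 0.1*1.4846 = 0.099
  y_2 = -0.4514 - 0.1*-6.319 = 0.1805
f(0.099, 0.1805) = 3*0.099^2 + 7*0.1805^2 = 0.2576


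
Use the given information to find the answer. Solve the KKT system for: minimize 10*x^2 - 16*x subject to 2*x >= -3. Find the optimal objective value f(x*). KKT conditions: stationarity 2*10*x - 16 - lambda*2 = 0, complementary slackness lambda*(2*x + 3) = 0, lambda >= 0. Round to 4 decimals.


Step 1: Try lambda = 0 (constraint inactive).
Stationarity: 2*10*x - 16 = 0
x* = 16/(2*10) = 0.8
Check constraint: 2*0.8 = 1.6 >= -3 -- satisfied.
Step 2: Compute optimal value.
f(x*) = 10*0.8^2 - 16*0.8 = -6.4


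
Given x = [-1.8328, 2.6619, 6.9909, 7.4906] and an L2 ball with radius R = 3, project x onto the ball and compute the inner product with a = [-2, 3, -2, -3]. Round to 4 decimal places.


Step 1: Compute ||x|| (intermediates to 6 decimals).
||x|| = sqrt((-1.8328)^2 + 2.6619^2 + 6.9909^2 + 7.4906^2) = 10.743679
Step 2: Project.
Since ||x|| > R, scale = R/||x|| = 3/10.743679 = 0.279234, proj(x) = scale * x
proj(x) = [-0.51178, 0.743293, 1.952097, 2.09163]
Step 3: Dot product.
a^T * proj(x) = -2*(-0.51178) + 3*0.743293 - 2*1.952097 - 3*2.09163 = -6.9256


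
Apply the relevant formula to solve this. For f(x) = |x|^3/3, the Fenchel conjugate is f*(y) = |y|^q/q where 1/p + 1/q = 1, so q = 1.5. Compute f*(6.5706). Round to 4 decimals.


The conjugate exponent q satisfies 1/p + 1/q = 1.
p = 3, so q = 3/(3 - 1) = 1.5
|y|^q = 6.5706^1.5 = 16.8425
f*(6.5706) = 16.8425 / 1.5 = 11.2284


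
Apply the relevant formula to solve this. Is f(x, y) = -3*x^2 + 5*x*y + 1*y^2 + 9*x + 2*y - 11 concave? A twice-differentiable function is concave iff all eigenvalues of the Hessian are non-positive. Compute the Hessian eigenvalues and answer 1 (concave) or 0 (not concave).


The Hessian of f(x,y) = -3*x^2 + 5*x*y + 1*y^2 + 9*x + 2*y - 11 is:
H = [[-6, 5], [5, 2]]
Trace = -6 + 2 = -4
Determinant = -6*2 - (5)^2 = -37
Discriminant = (-4)^2 - 4*-37 = 164.0
Eigenvalues: lambda_1 = -8.4031, lambda_2 = 4.4031
The function is not concave.

0


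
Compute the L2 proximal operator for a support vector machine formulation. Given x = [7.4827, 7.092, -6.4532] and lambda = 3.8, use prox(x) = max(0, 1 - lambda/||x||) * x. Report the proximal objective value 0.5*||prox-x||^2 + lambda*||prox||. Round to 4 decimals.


Step 1: Compute ||x||.
||x|| = 12.1627
Step 2: Compute scaling factor.
scale = max(0, 1 - 3.8/12.1627) = 0.6876
Step 3: prox(x) = [5.1449, 4.8762, -4.437]
||prox(x)|| = 8.3627
Step 4: Proximal objective.
0.5*||prox-x||^2 = 7.22
lambda*||prox|| = 31.7783
Total = 38.9982


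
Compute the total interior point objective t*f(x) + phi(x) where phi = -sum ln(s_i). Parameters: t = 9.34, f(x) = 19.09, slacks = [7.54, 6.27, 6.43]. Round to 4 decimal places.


Step 1: Compute log-barrier.
ln values: [2.0202, 1.8358, 1.861]
phi = -(2.0202 + 1.8358 + 1.861) = -5.717
Step 2: Compute augmented objective.
t*f(x) = 9.34*19.09 = 178.3006
Total = 178.3006 - 5.717 = 172.5836


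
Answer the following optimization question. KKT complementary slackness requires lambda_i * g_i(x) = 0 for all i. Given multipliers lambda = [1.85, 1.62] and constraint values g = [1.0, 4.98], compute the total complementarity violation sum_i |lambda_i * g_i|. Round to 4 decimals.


KKT complementary slackness check:
lambda_1 * g_1 = 1.85 * 1.0 = 1.85
lambda_2 * g_2 = 1.62 * 4.98 = 8.0676
Total violation = 1.85 + 8.0676 = 9.9176


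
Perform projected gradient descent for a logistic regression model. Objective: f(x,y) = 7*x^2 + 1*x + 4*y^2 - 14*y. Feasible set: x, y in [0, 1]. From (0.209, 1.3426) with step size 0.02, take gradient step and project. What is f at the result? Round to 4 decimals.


Step 1: Compute gradient at (0.209, 1.3426).
grad_x = 2*7*0.209 + 1 = 3.926
grad_y = 2*4*1.3426 - 14 = -3.2592
Step 2: Gradient step.
x_raw = 0.209 - 0.02*3.926 = 0.1305
y_raw = 1.3426 - 0.02*-3.2592 = 1.4078
Step 3: Project onto [0, 1].
x_proj = clip(0.1305) = 0.1305
y_proj = clip(1.4078) = 1.0
Step 4: Evaluate f.
f(0.1305, 1.0) = -9.7503


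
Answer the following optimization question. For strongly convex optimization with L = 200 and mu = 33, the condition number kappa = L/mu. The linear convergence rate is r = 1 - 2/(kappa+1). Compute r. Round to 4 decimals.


Step 1: Compute the condition number.
kappa = L/mu = 200/33 = 6.0606
Step 2: Compute the convergence rate.
r = 1 - 2/(kappa + 1) = 1 - 2*mu/(L + mu) = (L - mu)/(L + mu) = 167/233 = 0.7167


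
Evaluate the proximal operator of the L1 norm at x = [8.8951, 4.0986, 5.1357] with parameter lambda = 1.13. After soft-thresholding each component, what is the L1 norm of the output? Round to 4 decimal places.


Soft-thresholding with lambda = 1.13:
prox(8.8951) = sign(8.8951)*max(|8.8951| - 1.13, 0) = 7.7651
prox(4.0986) = sign(4.0986)*max(|4.0986| - 1.13, 0) = 2.9686
prox(5.1357) = sign(5.1357)*max(|5.1357| - 1.13, 0) = 4.0057
prox(x) = [7.7651, 2.9686, 4.0057]
||prox(x)||_1 = 7.7651 + 2.9686 + 4.0057 = 14.7394


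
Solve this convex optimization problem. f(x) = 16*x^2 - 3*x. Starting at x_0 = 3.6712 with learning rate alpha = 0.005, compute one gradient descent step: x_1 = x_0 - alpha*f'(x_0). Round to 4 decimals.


We compute the gradient at x_0 and apply the update.
f'(x) = 32*x - 3
f'(3.6712) = 32*3.6712 - 3 = 114.4784
x_1 = 3.6712 - 0.005*114.4784 = 3.0988


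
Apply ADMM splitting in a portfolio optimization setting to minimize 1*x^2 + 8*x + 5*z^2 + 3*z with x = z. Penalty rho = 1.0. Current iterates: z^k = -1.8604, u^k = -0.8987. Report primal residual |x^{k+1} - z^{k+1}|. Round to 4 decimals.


ADMM iteration with rho = 1.0, z^k = -1.8604, u^k = -0.8987
Step 1: x-update.
Minimize 1*x^2 + 8*x + (1.0/2)*(x + 1.8604 - 0.8987)^2
FOC: (2*1 + 1.0)*x = -8 + 1.0*(-1.8604 + 0.8987)
x^{k+1} = -2.9872
Step 2: z-update.
Minimize 5*z^2 + 3*z + (1.0/2)*(-2.9872 - z - 0.8987)^2
FOC: (2*5 + 1.0)*z = -3 + 1.0*(-2.9872 - 0.8987)
z^{k+1} = -0.626
Step 3: u-update.
u^{k+1} = -0.8987 - 2.9872 + 0.626 = -3.2599
Step 4: Primal residual = |-2.9872 + 0.626| = 2.3612


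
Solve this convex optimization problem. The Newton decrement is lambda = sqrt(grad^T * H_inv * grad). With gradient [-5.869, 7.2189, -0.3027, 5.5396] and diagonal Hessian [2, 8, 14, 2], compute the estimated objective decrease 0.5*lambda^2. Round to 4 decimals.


Step 1: H is diagonal, so H^(-1) * g = [-2.9345, 0.9024, -0.0216, 2.7698].
Step 2: g^T H^(-1) g = sum_i g_i^2 / H_ii
  = (-5.869)^2/2 + (7.2189)^2/8 + (-0.3027)^2/14 + (5.5396)^2/2
  = 17.2226 + 6.5141 + 0.0065 + 15.3436 = 39.0868
Step 3: Objective decrease = 0.5 * g^T H^(-1) g = 19.5434


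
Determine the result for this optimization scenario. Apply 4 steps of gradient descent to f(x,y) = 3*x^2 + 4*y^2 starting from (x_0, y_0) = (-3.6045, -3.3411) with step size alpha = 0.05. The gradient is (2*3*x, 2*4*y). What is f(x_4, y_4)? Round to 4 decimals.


Gradient descent on f(x,y) = 3*x^2 + 4*y^2.
Starting point: (-3.6045, -3.3411), alpha = 0.05
Step 1: grad_x = 2*3*-3.6045 = -21.627, grad_y = 2*4*-3.3411 = -26.7288
  x_1 = -3.6045 - 0.05*-21.627 = -2.5232
  y_1 = -3.3411 - 0.05*-26.7288 = -2.0047
Step 2: grad_x = 2*3*-2.5232 = -15.1389, grad_y = 2*4*-2.0047 = -16.0373
  x_2 = -2.5232 - 0.05*-15.1389 = -1.7662
  y_2 = -2.0047 - 0.05*-16.0373 = -1.2028
Step 3: grad_x = 2*3*-1.7662 = -10.5972, grad_y = 2*4*-1.2028 = -9.6224
  x_3 = -1.7662 - 0.05*-10.5972 = -1.2363
  y_3 = -1.2028 - 0.05*-9.6224 = -0.7217
Step 4: grad_x = 2*3*-1.2363 = -7.4181, grad_y = 2*4*-0.7217 = -5.7734
  x_4 = -1.2363 - 0.05*-7.4181 = -0.8654
  y_4 = -0.7217 - 0.05*-5.7734 = -0.433
f(-0.8654, -0.433) = 3*(-0.8654)^2 + 4*(-0.433)^2 = 2.9969


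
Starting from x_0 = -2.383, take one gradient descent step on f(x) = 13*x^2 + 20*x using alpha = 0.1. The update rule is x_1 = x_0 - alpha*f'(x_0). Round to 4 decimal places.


We compute the gradient at x_0 and apply the update.
f'(x) = 26*x + 20
f'(-2.383) = 26*-2.383 + 20 = -41.958
x_1 = -2.383 - 0.1*-41.958 = 1.8128


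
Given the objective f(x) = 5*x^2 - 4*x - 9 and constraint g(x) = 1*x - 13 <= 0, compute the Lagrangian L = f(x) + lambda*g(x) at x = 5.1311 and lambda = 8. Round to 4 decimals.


Step 1: Evaluate f(x).
f(5.1311) = 5*5.1311^2 - 4*5.1311 - 9 = 102.1165
Step 2: Evaluate g(x).
g(5.1311) = 1*5.1311 - 13 = -7.8689
Step 3: Compute Lagrangian.
L = 102.1165 + 8*-7.8689 = 39.1653


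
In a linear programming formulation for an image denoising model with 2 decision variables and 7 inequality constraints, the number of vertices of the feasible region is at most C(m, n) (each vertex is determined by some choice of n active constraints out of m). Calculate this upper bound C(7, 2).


Each vertex corresponds to some choice of n active constraints out of m, so the number of vertices is at most C(m, n) = m! / (n!(m-n)!).
m = 7, n = 2
Numerator: 7 * 6
Denominator: 2! = 2
C(7, 2) = 21


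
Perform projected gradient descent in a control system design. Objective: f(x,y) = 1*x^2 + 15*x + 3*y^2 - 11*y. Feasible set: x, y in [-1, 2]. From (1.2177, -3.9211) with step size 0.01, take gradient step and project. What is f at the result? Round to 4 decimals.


Step 1: Compute gradient at (1.2177, -3.9211).
grad_x = 2*1*1.2177 + 15 = 17.4354
grad_y = 2*3*-3.9211 - 11 = -34.5266
Step 2: Gradient step.
x_raw = 1.2177 - 0.01*17.4354 = 1.0433
y_raw = -3.9211 - 0.01*-34.5266 = -3.5758
Step 3: Project onto [-1, 2].
x_proj = clip(1.0433) = 1.0433
y_proj = clip(-3.5758) = -1.0
Step 4: Evaluate f.
f(1.0433, -1.0) = 30.7388


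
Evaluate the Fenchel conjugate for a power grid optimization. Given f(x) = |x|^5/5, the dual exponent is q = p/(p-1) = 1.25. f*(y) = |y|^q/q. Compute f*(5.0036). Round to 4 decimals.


The conjugate exponent q satisfies 1/p + 1/q = 1.
p = 5, so q = 5/(5 - 1) = 1.25
|y|^q = 5.0036^1.25 = 7.4835
f*(5.0036) = 7.4835 / 1.25 = 5.9868


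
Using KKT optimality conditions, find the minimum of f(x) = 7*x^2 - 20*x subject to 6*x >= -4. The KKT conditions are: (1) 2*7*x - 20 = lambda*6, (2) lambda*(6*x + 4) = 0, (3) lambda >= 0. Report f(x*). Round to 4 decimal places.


Step 1: Try lambda = 0 (constraint inactive).
Stationarity: 2*7*x - 20 = 0
x* = 20/(2*7) = 10/7 = 1.4286 (rounded; the exact value 10/7 is used below)
Check constraint: 6*1.4286 = 8.5716 >= -4 -- satisfied.
Step 2: Compute optimal value.
f(x*) = 7*(10/7)^2 - 20*(10/7) = -14.2857


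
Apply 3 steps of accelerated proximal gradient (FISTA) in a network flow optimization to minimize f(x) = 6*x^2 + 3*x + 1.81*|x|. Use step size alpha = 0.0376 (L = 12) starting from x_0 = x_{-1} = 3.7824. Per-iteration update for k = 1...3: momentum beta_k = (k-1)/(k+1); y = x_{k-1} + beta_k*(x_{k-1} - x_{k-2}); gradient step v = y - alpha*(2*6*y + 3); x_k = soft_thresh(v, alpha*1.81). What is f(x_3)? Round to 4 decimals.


FISTA on f(x) = 6*x^2 + 3*x + 1.81*|x|
L = 12, alpha = 0.0376
Iteration 1: beta = 0.0, y = 3.7824 + 0.0*(3.7824 - 3.7824) = 3.7824
  grad(y) = 48.3888, v = y - alpha*grad = 1.963
  prox(v) = soft_thresh(1.963, 0.0681) = 1.8949
Iteration 2: beta = 0.3333, y = 1.8949 + 0.3333*(1.8949 - 3.7824) = 1.2658
  grad(y) = 18.1892, v = y - alpha*grad = 0.5819
  prox(v) = soft_thresh(0.5819, 0.0681) = 0.5138
Iteration 3: beta = 0.5, y = 0.5138 + 0.5*(0.5138 - 1.8949) = -0.1768
  grad(y) = 0.8788, v = y - alpha*grad = -0.2098
  prox(v) = soft_thresh(-0.2098, 0.0681) = -0.1418
f(x_3) = 6*(-0.1418)^2 + 3*(-0.1418) + 1.81*|-0.1418| = -0.0481


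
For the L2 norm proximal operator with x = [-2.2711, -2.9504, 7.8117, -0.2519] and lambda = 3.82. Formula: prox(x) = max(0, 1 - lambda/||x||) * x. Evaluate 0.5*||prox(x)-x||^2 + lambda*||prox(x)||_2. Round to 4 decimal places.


Step 1: Compute ||x||.
||x|| = 8.6573
Step 2: Compute scaling factor.
scale = max(0, 1 - 3.82/8.6573) = 0.5588
Step 3: prox(x) = [-1.269, -1.6485, 4.3648, -0.1408]
||prox(x)|| = 4.8373
Step 4: Proximal objective.
0.5*||prox-x||^2 = 7.2962
lambda*||prox|| = 18.4785
Total = 25.7747


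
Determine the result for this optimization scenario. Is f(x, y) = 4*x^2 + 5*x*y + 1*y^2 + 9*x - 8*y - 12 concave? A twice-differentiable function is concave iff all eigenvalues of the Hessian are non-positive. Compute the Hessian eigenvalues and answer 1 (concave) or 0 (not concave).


The Hessian of f(x,y) = 4*x^2 + 5*x*y + 1*y^2 + 9*x - 8*y - 12 is:
H = [[8, 5], [5, 2]]
Trace = 8 + 2 = 10
Determinant = 8*2 - (5)^2 = -9
Discriminant = (10)^2 - 4*-9 = 136.0
Eigenvalues: lambda_1 = -0.831, lambda_2 = 10.831
The function is not concave.

0


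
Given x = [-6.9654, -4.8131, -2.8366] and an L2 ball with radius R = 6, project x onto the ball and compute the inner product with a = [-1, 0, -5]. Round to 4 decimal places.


Step 1: Compute ||x|| (intermediates to 6 decimals).
||x|| = sqrt((-6.9654)^2 + (-4.8131)^2 + (-2.8366)^2) = 8.929111
Step 2: Project.
Since ||x|| > R, scale = R/||x|| = 6/8.929111 = 0.671959, proj(x) = scale * x
proj(x) = [-4.680463, -3.234206, -1.906079]
Step 3: Dot product.
a^T * proj(x) = -1*(-4.680463) + 0*(-3.234206) - 5*(-1.906079) = 14.2109


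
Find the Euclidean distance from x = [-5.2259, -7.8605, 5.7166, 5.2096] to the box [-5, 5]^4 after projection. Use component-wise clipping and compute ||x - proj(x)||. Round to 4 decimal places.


Project each component onto [-5, 5].
clip(-5.2259) = -5.0, clip(-7.8605) = -5.0, clip(5.7166) = 5.0, clip(5.2096) = 5.0
Projection = [-5.0, -5.0, 5.0, 5.0]
Squared diffs: [0.051, 8.1825, 0.5135, 0.0439]
Distance = sqrt(8.7909) = 2.965


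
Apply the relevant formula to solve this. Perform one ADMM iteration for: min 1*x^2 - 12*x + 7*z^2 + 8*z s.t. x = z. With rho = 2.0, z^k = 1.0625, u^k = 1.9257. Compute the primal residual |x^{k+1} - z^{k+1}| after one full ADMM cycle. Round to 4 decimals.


ADMM iteration with rho = 2.0, z^k = 1.0625, u^k = 1.9257
Step 1: x-update.
Minimize 1*x^2 - 12*x + (2.0/2)*(x - 1.0625 + 1.9257)^2
FOC: (2*1 + 2.0)*x = 12 + 2.0*(1.0625 - 1.9257)
x^{k+1} = 2.5684
Step 2: z-update.
Minimize 7*z^2 + 8*z + (2.0/2)*(2.5684 - z + 1.9257)^2
FOC: (2*7 + 2.0)*z = -8 + 2.0*(2.5684 + 1.9257)
z^{k+1} = 0.0618
Step 3: u-update.
u^{k+1} = 1.9257 + 2.5684 - 0.0618 = 4.4323
Step 4: Primal residual = |2.5684 - 0.0618| = 2.5066


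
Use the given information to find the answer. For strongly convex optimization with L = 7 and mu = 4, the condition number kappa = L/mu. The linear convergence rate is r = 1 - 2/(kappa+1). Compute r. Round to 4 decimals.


Step 1: Compute the condition number.
kappa = L/mu = 7/4 = 1.75
Step 2: Compute the convergence rate.
r = 1 - 2/(kappa + 1) = 1 - 2*mu/(L + mu) = (L - mu)/(L + mu) = 3/11 = 0.2727


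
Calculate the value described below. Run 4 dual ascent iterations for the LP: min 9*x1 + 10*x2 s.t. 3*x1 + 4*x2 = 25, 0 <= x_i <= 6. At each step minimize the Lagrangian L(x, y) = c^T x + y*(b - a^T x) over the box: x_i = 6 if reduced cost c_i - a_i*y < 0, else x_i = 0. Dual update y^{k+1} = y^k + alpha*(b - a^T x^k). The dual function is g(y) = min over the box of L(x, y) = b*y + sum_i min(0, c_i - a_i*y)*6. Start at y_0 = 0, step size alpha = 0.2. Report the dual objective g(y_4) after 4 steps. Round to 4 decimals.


Dual ascent for LP: min 9*x1 + 10*x2, 3*x1 + 4*x2 = 25, 0 <= x_i <= 6
Step 1: y^k = 0.0, reduced costs: (9.0, 10.0)
  x^k = (0.0, 0.0), subgradient = b - a^T x = 25.0
  y^{k+1} = 0.0 + 0.2*25.0 = 5.0
Step 2: y^k = 5.0, reduced costs: (-6.0, -10.0)
  x^k = (6.0, 6.0), subgradient = b - a^T x = -17.0
  y^{k+1} = 5.0 + 0.2*-17.0 = 1.6
Step 3: y^k = 1.6, reduced costs: (4.2, 3.6)
  x^k = (0.0, 0.0), subgradient = b - a^T x = 25.0
  y^{k+1} = 1.6 + 0.2*25.0 = 6.6
Step 4: y^k = 6.6, reduced costs: (-10.8, -16.4)
  x^k = (6.0, 6.0), subgradient = b - a^T x = -17.0
  y^{k+1} = 6.6 + 0.2*-17.0 = 3.2
Dual objective at y_4 = 3.2: reduced costs (-0.6, -2.8), box minimizer x = (6.0, 6.0)
g(y_4) = b*y + (c1 - a1*y)*x1 + (c2 - a2*y)*x2 = 25*3.2 + (-0.6)*6.0 + (-2.8)*6.0 = 80.0 - 3.6 - 16.8 = 59.6


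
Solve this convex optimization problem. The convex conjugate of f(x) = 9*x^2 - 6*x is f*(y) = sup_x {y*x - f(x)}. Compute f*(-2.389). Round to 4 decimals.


f*(y) = sup_x {y*x - a*x^2 - b*x} = sup_x {(y-b)*x - a*x^2}
FOC: (y - b) - 2a*x = 0 => x* = (y - b)/(2a)
x* = (-2.389 + 6)/(2*9) = 0.2006
f*(-2.389) = (y-b)^2/(4a) = (-2.389 + 6)^2/(4*9)
= 13.0393/36 = 0.3622


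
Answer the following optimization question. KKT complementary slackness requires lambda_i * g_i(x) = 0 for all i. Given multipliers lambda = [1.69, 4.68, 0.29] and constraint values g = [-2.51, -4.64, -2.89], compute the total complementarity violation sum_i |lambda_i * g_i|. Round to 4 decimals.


KKT complementary slackness check:
lambda_1 * g_1 = 1.69 * -2.51 = -4.2419
lambda_2 * g_2 = 4.68 * -4.64 = -21.7152
lambda_3 * g_3 = 0.29 * -2.89 = -0.8381
Total violation = 4.2419 + 21.7152 + 0.8381 = 26.7952


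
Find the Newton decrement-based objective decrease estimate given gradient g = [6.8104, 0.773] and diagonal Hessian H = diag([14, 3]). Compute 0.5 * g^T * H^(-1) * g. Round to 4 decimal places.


Step 1: H is diagonal, so H^(-1) * g = [0.4865, 0.2577].
Step 2: g^T H^(-1) g = sum_i g_i^2 / H_ii
  = (6.8104)^2/14 + (0.773)^2/3
  = 3.313 + 0.1992 = 3.5121
Step 3: Objective decrease = 0.5 * g^T H^(-1) g = 1.7561


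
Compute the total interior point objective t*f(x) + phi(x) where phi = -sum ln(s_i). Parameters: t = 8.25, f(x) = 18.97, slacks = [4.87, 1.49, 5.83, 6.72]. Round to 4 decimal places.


Step 1: Compute log-barrier.
ln values: [1.5831, 0.3988, 1.763, 1.9051]
phi = -(1.5831 + 0.3988 + 1.763 + 1.9051) = -5.65
Step 2: Compute augmented objective.
t*f(x) = 8.25*18.97 = 156.5025
Total = 156.5025 - 5.65 = 150.8525


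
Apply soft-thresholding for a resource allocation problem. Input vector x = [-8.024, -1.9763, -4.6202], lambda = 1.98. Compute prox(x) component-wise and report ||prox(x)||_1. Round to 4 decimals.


Soft-thresholding with lambda = 1.98:
prox(-8.024) = sign(-8.024)*max(|-8.024| - 1.98, 0) = -6.044
prox(-1.9763) = sign(-1.9763)*max(|-1.9763| - 1.98, 0) = 0.0
prox(-4.6202) = sign(-4.6202)*max(|-4.6202| - 1.98, 0) = -2.6402
prox(x) = [-6.044, 0.0, -2.6402]
||prox(x)||_1 = 6.044 + 0.0 + 2.6402 = 8.6842


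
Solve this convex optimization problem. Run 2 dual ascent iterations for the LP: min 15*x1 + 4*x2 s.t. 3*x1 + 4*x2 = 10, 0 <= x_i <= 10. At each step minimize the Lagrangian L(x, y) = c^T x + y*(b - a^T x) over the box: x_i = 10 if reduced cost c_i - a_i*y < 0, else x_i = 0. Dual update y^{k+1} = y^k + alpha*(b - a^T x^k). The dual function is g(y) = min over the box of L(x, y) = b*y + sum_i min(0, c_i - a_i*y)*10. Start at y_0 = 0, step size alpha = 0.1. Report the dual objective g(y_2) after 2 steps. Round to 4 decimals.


Dual ascent for LP: min 15*x1 + 4*x2, 3*x1 + 4*x2 = 10, 0 <= x_i <= 10
Step 1: y^k = 0.0, reduced costs: (15.0, 4.0)
  x^k = (0.0, 0.0), subgradient = b - a^T x = 10.0
  y^{k+1} = 0.0 + 0.1*10.0 = 1.0
Step 2: y^k = 1.0, reduced costs: (12.0, 0.0)
  x^k = (0.0, 0.0), subgradient = b - a^T x = 10.0
  y^{k+1} = 1.0 + 0.1*10.0 = 2.0
Dual objective at y_2 = 2.0: reduced costs (9.0, -4.0), box minimizer x = (0.0, 10.0)
g(y_2) = b*y + (c1 - a1*y)*x1 + (c2 - a2*y)*x2 = 10*2.0 + 9.0*0.0 + (-4.0)*10.0 = 20.0 + 0.0 - 40.0 = -20.0


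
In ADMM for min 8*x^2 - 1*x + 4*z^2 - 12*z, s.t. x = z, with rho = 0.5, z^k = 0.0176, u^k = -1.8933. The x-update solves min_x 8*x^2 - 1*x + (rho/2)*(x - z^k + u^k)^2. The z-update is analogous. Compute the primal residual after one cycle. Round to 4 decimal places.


ADMM iteration with rho = 0.5, z^k = 0.0176, u^k = -1.8933
Step 1: x-update.
Minimize 8*x^2 - 1*x + (0.5/2)*(x - 0.0176 - 1.8933)^2
FOC: (2*8 + 0.5)*x = 1 + 0.5*(0.0176 + 1.8933)
x^{k+1} = 0.1185
Step 2: z-update.
Minimize 4*z^2 - 12*z + (0.5/2)*(0.1185 - z - 1.8933)^2
FOC: (2*4 + 0.5)*z = 12 + 0.5*(0.1185 - 1.8933)
z^{k+1} = 1.3074
Step 3: u-update.
u^{k+1} = -1.8933 + 0.1185 - 1.3074 = -3.0822
Step 4: Primal residual = |0.1185 - 1.3074| = 1.1889


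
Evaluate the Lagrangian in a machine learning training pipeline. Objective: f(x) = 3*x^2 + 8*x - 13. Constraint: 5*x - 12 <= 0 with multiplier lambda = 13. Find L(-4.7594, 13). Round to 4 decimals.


Step 1: Evaluate f(x).
f(-4.7594) = 3*(-4.7594)^2 + 8*(-4.7594) - 13 = 16.8805
Step 2: Evaluate g(x).
g(-4.7594) = 5*-4.7594 - 12 = -35.797
Step 3: Compute Lagrangian.
L = 16.8805 + 13*-35.797 = -448.4805


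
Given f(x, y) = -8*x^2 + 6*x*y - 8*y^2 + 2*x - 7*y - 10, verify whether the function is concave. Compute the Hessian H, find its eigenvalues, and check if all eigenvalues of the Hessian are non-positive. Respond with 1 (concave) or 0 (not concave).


The Hessian of f(x,y) = -8*x^2 + 6*x*y - 8*y^2 + 2*x - 7*y - 10 is:
H = [[-16, 6], [6, -16]]
Trace = -16 - 16 = -32
Determinant = -16*-16 - (6)^2 = 220
Discriminant = (-32)^2 - 4*220 = 144.0
Eigenvalues: lambda_1 = -22.0, lambda_2 = -10.0
The function is concave.

1


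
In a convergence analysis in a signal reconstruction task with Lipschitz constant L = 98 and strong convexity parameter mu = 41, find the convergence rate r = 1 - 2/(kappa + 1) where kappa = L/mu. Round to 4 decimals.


Step 1: Compute the condition number.
kappa = L/mu = 98/41 = 2.3902
Step 2: Compute the convergence rate.
r = 1 - 2/(kappa + 1) = 1 - 2*mu/(L + mu) = (L - mu)/(L + mu) = 57/139 = 0.4101


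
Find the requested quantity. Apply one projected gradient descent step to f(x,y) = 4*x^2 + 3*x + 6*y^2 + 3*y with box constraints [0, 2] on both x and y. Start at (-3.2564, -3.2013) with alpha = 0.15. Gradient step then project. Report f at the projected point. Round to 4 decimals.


Step 1: Compute gradient at (-3.2564, -3.2013).
grad_x = 2*4*-3.2564 + 3 = -23.0512
grad_y = 2*6*-3.2013 + 3 = -35.4156
Step 2: Gradient step.
x_raw = -3.2564 - 0.15*-23.0512 = 0.2013
y_raw = -3.2013 - 0.15*-35.4156 = 2.111
Step 3: Project onto [0, 2].
x_proj = clip(0.2013) = 0.2013
y_proj = clip(2.111) = 2.0
Step 4: Evaluate f.
f(0.2013, 2.0) = 30.7659


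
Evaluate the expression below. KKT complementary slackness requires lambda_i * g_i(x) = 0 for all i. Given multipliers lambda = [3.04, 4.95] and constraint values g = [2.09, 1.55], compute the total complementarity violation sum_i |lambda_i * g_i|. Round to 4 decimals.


KKT complementary slackness check:
lambda_1 * g_1 = 3.04 * 2.09 = 6.3536
lambda_2 * g_2 = 4.95 * 1.55 = 7.6725
Total violation = 6.3536 + 7.6725 = 14.0261


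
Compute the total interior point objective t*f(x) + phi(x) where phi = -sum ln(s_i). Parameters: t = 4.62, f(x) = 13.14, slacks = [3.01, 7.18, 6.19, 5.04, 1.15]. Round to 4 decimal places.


Step 1: Compute log-barrier.
ln values: [1.1019, 1.9713, 1.8229, 1.6174, 0.1398]
phi = -(1.1019 + 1.9713 + 1.8229 + 1.6174 + 0.1398) = -6.6533
Step 2: Compute augmented objective.
t*f(x) = 4.62*13.14 = 60.7068
Total = 60.7068 - 6.6533 = 54.0535


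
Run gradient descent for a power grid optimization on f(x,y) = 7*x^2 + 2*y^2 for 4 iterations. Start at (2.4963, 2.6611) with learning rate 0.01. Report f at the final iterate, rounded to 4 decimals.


Gradient descent on f(x,y) = 7*x^2 + 2*y^2.
Starting point: (2.4963, 2.6611), alpha = 0.01
Step 1: grad_x = 2*7*2.4963 = 34.9482, grad_y = 2*2*2.6611 = 10.6444
  x_1 = 2.4963 - 0.01*34.9482 = 2.1468
  y_1 = 2.6611 - 0.01*10.6444 = 2.5547
Step 2: grad_x = 2*7*2.1468 = 30.0555, grad_y = 2*2*2.5547 = 10.2186
  x_2 = 2.1468 - 0.01*30.0555 = 1.8463
  y_2 = 2.5547 - 0.01*10.2186 = 2.4525
Step 3: grad_x = 2*7*1.8463 = 25.8477, grad_y = 2*2*2.4525 = 9.8099
  x_3 = 1.8463 - 0.01*25.8477 = 1.5878
  y_3 = 2.4525 - 0.01*9.8099 = 2.3544
Step 4: grad_x = 2*7*1.5878 = 22.229, grad_y = 2*2*2.3544 = 9.4175
  x_4 = 1.5878 - 0.01*22.229 = 1.3655
  y_4 = 2.3544 - 0.01*9.4175 = 2.2602
f(1.3655, 2.2602) = 7*1.3655^2 + 2*2.2602^2 = 23.269


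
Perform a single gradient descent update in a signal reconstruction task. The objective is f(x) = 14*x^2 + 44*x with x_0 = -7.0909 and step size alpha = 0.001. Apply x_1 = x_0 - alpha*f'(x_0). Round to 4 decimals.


We compute the gradient at x_0 and apply the update.
f'(x) = 28*x + 44
f'(-7.0909) = 28*-7.0909 + 44 = -154.5452
x_1 = -7.0909 - 0.001*-154.5452 = -6.9364


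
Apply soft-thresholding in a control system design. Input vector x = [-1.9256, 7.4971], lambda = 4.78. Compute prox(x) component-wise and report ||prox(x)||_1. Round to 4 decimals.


Soft-thresholding with lambda = 4.78:
prox(-1.9256) = sign(-1.9256)*max(|-1.9256| - 4.78, 0) = 0.0
prox(7.4971) = sign(7.4971)*max(|7.4971| - 4.78, 0) = 2.7171
prox(x) = [0.0, 2.7171]
||prox(x)||_1 = 0.0 + 2.7171 = 2.7171


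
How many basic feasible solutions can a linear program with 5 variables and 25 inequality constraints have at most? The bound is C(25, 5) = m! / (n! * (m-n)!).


Each vertex corresponds to some choice of n active constraints out of m, so the number of vertices is at most C(m, n) = m! / (n!(m-n)!).
m = 25, n = 5
Numerator: 25 * 24 * 23 * 22 * 21
Denominator: 5! = 120
C(25, 5) = 53130


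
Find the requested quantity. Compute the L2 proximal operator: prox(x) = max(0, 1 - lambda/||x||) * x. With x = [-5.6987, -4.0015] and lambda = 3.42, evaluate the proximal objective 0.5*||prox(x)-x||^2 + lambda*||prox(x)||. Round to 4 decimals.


Step 1: Compute ||x||.
||x|| = 6.9633
Step 2: Compute scaling factor.
scale = max(0, 1 - 3.42/6.9633) = 0.5089
Step 3: prox(x) = [-2.8998, -2.0362]
||prox(x)|| = 3.5433
Step 4: Proximal objective.
0.5*||prox-x||^2 = 5.8482
lambda*||prox|| = 12.1181
Total = 17.9662


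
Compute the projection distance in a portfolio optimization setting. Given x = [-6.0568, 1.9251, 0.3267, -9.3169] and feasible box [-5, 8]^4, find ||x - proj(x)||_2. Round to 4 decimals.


Project each component onto [-5, 8].
clip(-6.0568) = -5.0, clip(1.9251) = 1.9251, clip(0.3267) = 0.3267, clip(-9.3169) = -5.0
Projection = [-5.0, 1.9251, 0.3267, -5.0]
Squared diffs: [1.1168, 0.0, 0.0, 18.6356]
Distance = sqrt(19.7524) = 4.4444


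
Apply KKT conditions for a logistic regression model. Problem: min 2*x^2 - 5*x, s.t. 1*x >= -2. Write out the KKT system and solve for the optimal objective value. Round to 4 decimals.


Step 1: Try lambda = 0 (constraint inactive).
Stationarity: 2*2*x - 5 = 0
x* = 5/(2*2) = 1.25
Check constraint: 1*1.25 = 1.25 >= -2 -- satisfied.
Step 2: Compute optimal value.
f(x*) = 2*1.25^2 - 5*1.25 = -3.125


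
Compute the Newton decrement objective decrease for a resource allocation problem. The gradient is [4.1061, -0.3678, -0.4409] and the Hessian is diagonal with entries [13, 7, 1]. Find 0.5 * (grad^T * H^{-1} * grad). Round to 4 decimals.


Step 1: H is diagonal, so H^(-1) * g = [0.3159, -0.0525, -0.4409].
Step 2: g^T H^(-1) g = sum_i g_i^2 / H_ii
  = (4.1061)^2/13 + (-0.3678)^2/7 + (-0.4409)^2/1
  = 1.2969 + 0.0193 + 0.1944 = 1.5106
Step 3: Objective decrease = 0.5 * g^T H^(-1) g = 0.7553


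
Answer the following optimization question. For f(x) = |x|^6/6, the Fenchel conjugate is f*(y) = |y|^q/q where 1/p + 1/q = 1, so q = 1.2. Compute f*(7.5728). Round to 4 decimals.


The conjugate exponent q satisfies 1/p + 1/q = 1.
p = 6, so q = 6/(6 - 1) = 1.2
|y|^q = 7.5728^1.2 = 11.3529
f*(7.5728) = 11.3529 / 1.2 = 9.4608


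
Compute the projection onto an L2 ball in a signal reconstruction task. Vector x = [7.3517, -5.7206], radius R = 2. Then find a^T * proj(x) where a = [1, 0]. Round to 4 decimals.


Step 1: Compute ||x|| (intermediates to 6 decimals).
||x|| = sqrt(7.3517^2 + (-5.7206)^2) = 9.31519
Step 2: Project.
Since ||x|| > R, scale = R/||x|| = 2/9.31519 = 0.214703, proj(x) = scale * x
proj(x) = [1.578432, -1.22823]
Step 3: Dot product.
a^T * proj(x) = 1*1.578432 + 0*(-1.22823) = 1.5784


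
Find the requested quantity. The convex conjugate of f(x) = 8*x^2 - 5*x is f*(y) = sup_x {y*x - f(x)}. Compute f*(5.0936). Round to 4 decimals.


f*(y) = sup_x {y*x - a*x^2 - b*x} = sup_x {(y-b)*x - a*x^2}
FOC: (y - b) - 2a*x = 0 => x* = (y - b)/(2a)
x* = (5.0936 + 5)/(2*8) = 0.6309
f*(5.0936) = (y-b)^2/(4a) = (5.0936 + 5)^2/(4*8)
= 101.8808/32 = 3.1838


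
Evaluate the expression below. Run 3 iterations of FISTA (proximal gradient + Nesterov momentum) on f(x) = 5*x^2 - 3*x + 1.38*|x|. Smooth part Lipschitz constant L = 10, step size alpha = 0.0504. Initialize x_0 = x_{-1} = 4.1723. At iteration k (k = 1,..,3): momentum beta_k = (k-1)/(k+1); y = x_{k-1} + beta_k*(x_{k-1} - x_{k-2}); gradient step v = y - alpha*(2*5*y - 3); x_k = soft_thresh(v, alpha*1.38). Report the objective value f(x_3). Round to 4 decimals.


FISTA on f(x) = 5*x^2 - 3*x + 1.38*|x|
L = 10, alpha = 0.0504
Iteration 1: beta = 0.0, y = 4.1723 + 0.0*(4.1723 - 4.1723) = 4.1723
  grad(y) = 38.723, v = y - alpha*grad = 2.2207
  prox(v) = soft_thresh(2.2207, 0.0696) = 2.1511
Iteration 2: beta = 0.3333, y = 2.1511 + 0.3333*(2.1511 - 4.1723) = 1.4774
  grad(y) = 11.7738, v = y - alpha*grad = 0.884
  prox(v) = soft_thresh(0.884, 0.0696) = 0.8144
Iteration 3: beta = 0.5, y = 0.8144 + 0.5*(0.8144 - 2.1511) = 0.1461
  grad(y) = -1.5391, v = y - alpha*grad = 0.2237
  prox(v) = soft_thresh(0.2237, 0.0696) = 0.1541
f(x_3) = 5*0.1541^2 - 3*0.1541 + 1.38*|0.1541| = -0.1309


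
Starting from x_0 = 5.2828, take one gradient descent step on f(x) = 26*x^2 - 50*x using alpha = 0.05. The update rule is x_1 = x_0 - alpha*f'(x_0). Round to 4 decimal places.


We compute the gradient at x_0 and apply the update.
f'(x) = 52*x - 50
f'(5.2828) = 52*5.2828 - 50 = 224.7056
x_1 = 5.2828 - 0.05*224.7056 = -5.9525


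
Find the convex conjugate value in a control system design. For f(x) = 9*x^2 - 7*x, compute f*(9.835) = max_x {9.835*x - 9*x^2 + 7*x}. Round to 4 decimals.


f*(y) = sup_x {y*x - a*x^2 - b*x} = sup_x {(y-b)*x - a*x^2}
FOC: (y - b) - 2a*x = 0 => x* = (y - b)/(2a)
x* = (9.835 + 7)/(2*9) = 0.9353
f*(9.835) = (y-b)^2/(4a) = (9.835 + 7)^2/(4*9)
= 283.4172/36 = 7.8727


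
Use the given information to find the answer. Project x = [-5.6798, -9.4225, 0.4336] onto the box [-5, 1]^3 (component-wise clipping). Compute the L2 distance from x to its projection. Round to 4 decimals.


Project each component onto [-5, 1].
clip(-5.6798) = -5.0, clip(-9.4225) = -5.0, clip(0.4336) = 0.4336
Projection = [-5.0, -5.0, 0.4336]
Squared diffs: [0.4621, 19.5585, 0.0]
Distance = sqrt(20.0206) = 4.4744


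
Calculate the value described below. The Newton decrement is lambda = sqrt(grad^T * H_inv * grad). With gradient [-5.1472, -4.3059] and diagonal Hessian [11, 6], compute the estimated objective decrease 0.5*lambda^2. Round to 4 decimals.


Step 1: H is diagonal, so H^(-1) * g = [-0.4679, -0.7177].
Step 2: g^T H^(-1) g = sum_i g_i^2 / H_ii
  = (-5.1472)^2/11 + (-4.3059)^2/6
  = 2.4085 + 3.0901 = 5.4986
Step 3: Objective decrease = 0.5 * g^T H^(-1) g = 2.7493


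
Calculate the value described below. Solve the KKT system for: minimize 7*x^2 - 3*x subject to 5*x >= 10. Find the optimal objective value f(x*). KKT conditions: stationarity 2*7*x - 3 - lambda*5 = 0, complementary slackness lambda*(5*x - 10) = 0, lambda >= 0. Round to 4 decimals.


Step 1: Try lambda = 0 (constraint inactive).
x_unc = 3/(2*7) = 0.2143
Check: 5*0.2143 = 1.0715 < 10 -- violated!
Step 2: Constraint must be active: 5*x = 10
x* = 10/5 = 2.0
lambda = (2*7*2.0 - 3)/5 = 5.0
Step 3: Compute optimal value.
f(x*) = 7*2.0^2 - 3*2.0 = 22.0


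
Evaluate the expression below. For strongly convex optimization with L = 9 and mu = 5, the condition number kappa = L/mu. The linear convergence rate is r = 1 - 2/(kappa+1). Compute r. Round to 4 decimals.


Step 1: Compute the condition number.
kappa = L/mu = 9/5 = 1.8
Step 2: Compute the convergence rate.
r = 1 - 2/(kappa + 1) = 1 - 2*mu/(L + mu) = (L - mu)/(L + mu) = 4/14 = 0.2857


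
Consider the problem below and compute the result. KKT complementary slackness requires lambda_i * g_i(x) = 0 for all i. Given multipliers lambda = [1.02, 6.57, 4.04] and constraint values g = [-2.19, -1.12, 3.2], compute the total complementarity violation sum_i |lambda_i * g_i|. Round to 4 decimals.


KKT complementary slackness check:
lambda_1 * g_1 = 1.02 * -2.19 = -2.2338
lambda_2 * g_2 = 6.57 * -1.12 = -7.3584
lambda_3 * g_3 = 4.04 * 3.2 = 12.928
Total violation = 2.2338 + 7.3584 + 12.928 = 22.5202
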